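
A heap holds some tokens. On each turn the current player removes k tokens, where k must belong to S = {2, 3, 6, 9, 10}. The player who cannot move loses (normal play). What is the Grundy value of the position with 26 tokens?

1

G(0) = 0
G(1) = mex{} = 0
G(2) = mex{0} = 1
G(3) = mex{0,0} = 1
G(4) = mex{1,0} = 2
G(5) = mex{1,1} = 0
G(6) = mex{2,1,0} = 3
G(7) = mex{0,2,0} = 1
G(8) = mex{3,0,1} = 2
G(9) = mex{1,3,1,0} = 2
G(10) = mex{2,1,2,0,0} = 3
G(11) = mex{2,2,0,1,0} = 3
G(12) = mex{3,2,3,1,1} = 0
G(13) = mex{3,3,1,2,1} = 0
G(14) = mex{0,3,2,0,2} = 1
G(15) = mex{0,0,2,3,0} = 1
G(16) = mex{1,0,3,1,3} = 2
G(17) = mex{1,1,3,2,1} = 0
G(18) = mex{2,1,0,2,2} = 3
G(19) = mex{0,2,0,3,2} = 1
G(20) = mex{3,0,1,3,3} = 2
G(21) = mex{1,3,1,0,3} = 2
G(22) = mex{2,1,2,0,0} = 3
G(23) = mex{2,2,0,1,0} = 3
G(24) = mex{3,2,3,1,1} = 0
G(25) = mex{3,3,1,2,1} = 0
G(26) = mex{0,3,2,0,2} = 1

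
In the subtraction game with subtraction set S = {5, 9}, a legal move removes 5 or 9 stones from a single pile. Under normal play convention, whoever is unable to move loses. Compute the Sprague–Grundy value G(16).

0

G(0) = 0
G(1) = mex{} = 0
G(2) = mex{} = 0
G(3) = mex{} = 0
G(4) = mex{} = 0
G(5) = mex{0} = 1
G(6) = mex{0} = 1
G(7) = mex{0} = 1
G(8) = mex{0} = 1
G(9) = mex{0,0} = 1
G(10) = mex{1,0} = 2
G(11) = mex{1,0} = 2
G(12) = mex{1,0} = 2
G(13) = mex{1,0} = 2
G(14) = mex{1,1} = 0
G(15) = mex{2,1} = 0
G(16) = mex{2,1} = 0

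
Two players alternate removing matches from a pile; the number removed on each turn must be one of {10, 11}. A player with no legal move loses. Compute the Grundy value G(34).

1

n :  0  1  2  3  4  5  6  7  8  9 10 11 12 13 14 15 16 17 18 19 20 21 22 23 24 25 26 27 28 29 30 31 32 33 34
G :  0  0  0  0  0  0  0  0  0  0  1  1  1  1  1  1  1  1  1  1  2  0  0  0  0  0  0  0  0  0  0  1  1  1  1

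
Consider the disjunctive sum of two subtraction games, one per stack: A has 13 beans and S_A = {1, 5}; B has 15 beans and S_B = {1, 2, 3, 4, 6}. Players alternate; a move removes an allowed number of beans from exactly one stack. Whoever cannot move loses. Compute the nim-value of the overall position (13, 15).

Stack A, S = {1, 5}:
G(0) = 0
G(1) = mex{0} = 1
G(2) = mex{1} = 0
G(3) = mex{0} = 1
G(4) = mex{1} = 0
G(5) = mex{0,0} = 1
G(6) = mex{1,1} = 0
G(7) = mex{0,0} = 1
G(8) = mex{1,1} = 0
G(9) = mex{0,0} = 1
G(10) = mex{1,1} = 0
G(11) = mex{0,0} = 1
G(12) = mex{1,1} = 0
G(13) = mex{0,0} = 1
G_A(13) = 1.
Stack B, S = {1, 2, 3, 4, 6}:
G(0) = 0
G(1) = mex{0} = 1
G(2) = mex{1,0} = 2
G(3) = mex{2,1,0} = 3
G(4) = mex{3,2,1,0} = 4
G(5) = mex{4,3,2,1} = 0
G(6) = mex{0,4,3,2,0} = 1
G(7) = mex{1,0,4,3,1} = 2
G(8) = mex{2,1,0,4,2} = 3
G(9) = mex{3,2,1,0,3} = 4
G(10) = mex{4,3,2,1,4} = 0
G(11) = mex{0,4,3,2,0} = 1
G(12) = mex{1,0,4,3,1} = 2
G(13) = mex{2,1,0,4,2} = 3
G(14) = mex{3,2,1,0,3} = 4
G(15) = mex{4,3,2,1,4} = 0
G_B(15) = 0.
Combined Grundy value = 1 ⊕ 0 = 1.

1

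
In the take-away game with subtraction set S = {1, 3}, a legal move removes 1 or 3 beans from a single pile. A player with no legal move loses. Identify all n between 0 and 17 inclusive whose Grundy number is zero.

n :  0  1  2  3  4  5  6  7  8  9 10 11 12 13 14 15 16 17
G :  0  1  0  1  0  1  0  1  0  1  0  1  0  1  0  1  0  1
P-positions are exactly the n with G(n) = 0.

0, 2, 4, 6, 8, 10, 12, 14, 16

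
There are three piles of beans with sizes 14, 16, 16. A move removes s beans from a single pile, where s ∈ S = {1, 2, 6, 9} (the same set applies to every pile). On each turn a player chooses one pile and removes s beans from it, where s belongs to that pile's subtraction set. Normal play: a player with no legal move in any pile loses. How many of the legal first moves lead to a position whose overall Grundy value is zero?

All piles use S = {1, 2, 6, 9}:
n :  0  1  2  3  4  5  6  7  8  9 10 11 12 13 14 15 16
G :  0  1  2  0  1  2  3  0  1  2  0  1  2  3  0  1  2
Pile A: G(14) = 0.
Pile B: G(16) = 2.
Pile C: G(16) = 2.
Combined Grundy value = 0 ⊕ 2 ⊕ 2 = 0.
A winning move leaves total XOR = 0, i.e. changes one component's Grundy value g to g ⊕ X where X is the current total.
Pile A: target g' = 0⊕0 = 0, but every legal move changes the Grundy value (mex property), so 0 moves.
Pile B: target g' = 2⊕0 = 2, but every legal move changes the Grundy value (mex property), so 0 moves.
Pile C: target g' = 2⊕0 = 2, but every legal move changes the Grundy value (mex property), so 0 moves.

0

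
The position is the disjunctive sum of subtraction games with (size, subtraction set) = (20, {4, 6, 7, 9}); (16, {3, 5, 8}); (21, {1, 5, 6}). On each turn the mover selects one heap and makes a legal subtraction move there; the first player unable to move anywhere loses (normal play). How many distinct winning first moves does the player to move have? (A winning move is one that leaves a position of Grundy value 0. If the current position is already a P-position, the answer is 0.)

Heap A, S = {4, 6, 7, 9}:
n :  0  1  2  3  4  5  6  7  8  9 10 11 12 13 14 15 16 17 18 19 20
G :  0  0  0  0  1  1  1  1  2  2  2  2  3  0  0  0  0  1  1  1  1
G_A(20) = 1.
Heap B, S = {3, 5, 8}:
G(0) = 0
G(1) = mex{} = 0
G(2) = mex{} = 0
G(3) = mex{0} = 1
G(4) = mex{0} = 1
G(5) = mex{0,0} = 1
G(6) = mex{1,0} = 2
G(7) = mex{1,0} = 2
G(8) = mex{1,1,0} = 2
G(9) = mex{2,1,0} = 3
G(10) = mex{2,1,0} = 3
G(11) = mex{2,2,1} = 0
G(12) = mex{3,2,1} = 0
G(13) = mex{3,2,1} = 0
G(14) = mex{0,3,2} = 1
G(15) = mex{0,3,2} = 1
G(16) = mex{0,0,2} = 1
G_B(16) = 1.
Heap C, S = {1, 5, 6}:
n :  0  1  2  3  4  5  6  7  8  9 10 11 12 13 14 15 16 17 18 19 20 21
G :  0  1  0  1  0  1  2  3  2  3  2  0  1  0  1  0  1  2  3  2  3  2
G_C(21) = 2.
Combined Grundy value = 1 ⊕ 1 ⊕ 2 = 2.
A winning move leaves total XOR = 0, i.e. changes one component's Grundy value g to g ⊕ X where X is the current total.
Heap A: need g' = 1⊕2 = 3. Options: 20−4→G=0, 20−6→G=0, 20−7→G=0, 20−9→G=2. Hits: 0.
Heap B: need g' = 1⊕2 = 3. Options: 16−3→G=0, 16−5→G=0, 16−8→G=2. Hits: 0.
Heap C: need g' = 2⊕2 = 0. Options: 21−1→G=3, 21−5→G=1, 21−6→G=0. Hits: 1.

1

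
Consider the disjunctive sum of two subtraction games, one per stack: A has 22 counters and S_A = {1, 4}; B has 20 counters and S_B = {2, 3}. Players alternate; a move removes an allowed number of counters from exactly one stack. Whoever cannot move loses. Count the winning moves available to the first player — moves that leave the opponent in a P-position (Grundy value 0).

0

Stack A, S = {1, 4}:
G(0) = 0
G(1) = mex{0} = 1
G(2) = mex{1} = 0
G(3) = mex{0} = 1
G(4) = mex{1,0} = 2
G(5) = mex{2,1} = 0
G(6) = mex{0,0} = 1
G(7) = mex{1,1} = 0
G(8) = mex{0,2} = 1
G(9) = mex{1,0} = 2
G(10) = mex{2,1} = 0
G(11) = mex{0,0} = 1
G(12) = mex{1,1} = 0
G(13) = mex{0,2} = 1
G(14) = mex{1,0} = 2
G(15) = mex{2,1} = 0
G(16) = mex{0,0} = 1
G(17) = mex{1,1} = 0
G(18) = mex{0,2} = 1
G(19) = mex{1,0} = 2
G(20) = mex{2,1} = 0
G(21) = mex{0,0} = 1
G(22) = mex{1,1} = 0
G_A(22) = 0.
Stack B, S = {2, 3}:
n :  0  1  2  3  4  5  6  7  8  9 10 11 12 13 14 15 16 17 18 19 20
G :  0  0  1  1  2  0  0  1  1  2  0  0  1  1  2  0  0  1  1  2  0
G_B(20) = 0.
Combined Grundy value = 0 ⊕ 0 = 0.
A winning move leaves total XOR = 0, i.e. changes one component's Grundy value g to g ⊕ X where X is the current total.
Stack A: target g' = 0⊕0 = 0, but every legal move changes the Grundy value (mex property), so 0 moves.
Stack B: target g' = 0⊕0 = 0, but every legal move changes the Grundy value (mex property), so 0 moves.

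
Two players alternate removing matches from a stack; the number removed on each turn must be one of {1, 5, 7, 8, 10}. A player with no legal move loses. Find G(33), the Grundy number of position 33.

1

G(0) = 0
G(1) = mex{0} = 1
G(2) = mex{1} = 0
G(3) = mex{0} = 1
G(4) = mex{1} = 0
G(5) = mex{0,0} = 1
G(6) = mex{1,1} = 0
G(7) = mex{0,0,0} = 1
G(8) = mex{1,1,1,0} = 2
G(9) = mex{2,0,0,1} = 3
G(10) = mex{3,1,1,0,0} = 2
G(11) = mex{2,0,0,1,1} = 3
G(12) = mex{3,1,1,0,0} = 2
G(13) = mex{2,2,0,1,1} = 3
G(14) = mex{3,3,1,0,0} = 2
G(15) = mex{2,2,2,1,1} = 0
G(16) = mex{0,3,3,2,0} = 1
G(17) = mex{1,2,2,3,1} = 0
G(18) = mex{0,3,3,2,2} = 1
G(19) = mex{1,2,2,3,3} = 0
G(20) = mex{0,0,3,2,2} = 1
G(21) = mex{1,1,2,3,3} = 0
G(22) = mex{0,0,0,2,2} = 1
G(23) = mex{1,1,1,0,3} = 2
G(24) = mex{2,0,0,1,2} = 3
G(25) = mex{3,1,1,0,0} = 2
G(26) = mex{2,0,0,1,1} = 3
G(27) = mex{3,1,1,0,0} = 2
G(28) = mex{2,2,0,1,1} = 3
G(29) = mex{3,3,1,0,0} = 2
G(30) = mex{2,2,2,1,1} = 0
G(31) = mex{0,3,3,2,0} = 1
G(32) = mex{1,2,2,3,1} = 0
G(33) = mex{0,3,3,2,2} = 1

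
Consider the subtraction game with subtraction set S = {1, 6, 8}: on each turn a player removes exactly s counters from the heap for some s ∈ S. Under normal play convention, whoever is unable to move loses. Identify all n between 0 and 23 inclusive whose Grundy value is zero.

G(0) = 0
G(1) = mex{0} = 1
G(2) = mex{1} = 0
G(3) = mex{0} = 1
G(4) = mex{1} = 0
G(5) = mex{0} = 1
G(6) = mex{1,0} = 2
G(7) = mex{2,1} = 0
G(8) = mex{0,0,0} = 1
G(9) = mex{1,1,1} = 0
G(10) = mex{0,0,0} = 1
G(11) = mex{1,1,1} = 0
G(12) = mex{0,2,0} = 1
G(13) = mex{1,0,1} = 2
G(14) = mex{2,1,2} = 0
G(15) = mex{0,0,0} = 1
G(16) = mex{1,1,1} = 0
G(17) = mex{0,0,0} = 1
G(18) = mex{1,1,1} = 0
G(19) = mex{0,2,0} = 1
G(20) = mex{1,0,1} = 2
G(21) = mex{2,1,2} = 0
G(22) = mex{0,0,0} = 1
G(23) = mex{1,1,1} = 0
P-positions are exactly the n with G(n) = 0.

0, 2, 4, 7, 9, 11, 14, 16, 18, 21, 23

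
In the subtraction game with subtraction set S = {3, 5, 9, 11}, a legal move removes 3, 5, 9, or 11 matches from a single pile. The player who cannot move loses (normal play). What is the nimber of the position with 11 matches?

n :  0  1  2  3  4  5  6  7  8  9 10 11
G :  0  0  0  1  1  1  2  2  0  3  3  1

1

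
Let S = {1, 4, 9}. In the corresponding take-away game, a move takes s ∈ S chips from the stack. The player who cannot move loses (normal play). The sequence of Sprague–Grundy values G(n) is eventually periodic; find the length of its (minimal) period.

5

G(0) = 0
G(1) = mex{0} = 1
G(2) = mex{1} = 0
G(3) = mex{0} = 1
G(4) = mex{1,0} = 2
G(5) = mex{2,1} = 0
G(6) = mex{0,0} = 1
G(7) = mex{1,1} = 0
G(8) = mex{0,2} = 1
G(9) = mex{1,0,0} = 2
G(10) = mex{2,1,1} = 0
G(11) = mex{0,0,0} = 1
G(12) = mex{1,1,1} = 0
G(13) = mex{0,2,2} = 1
G(14) = mex{1,0,0} = 2
G(15) = mex{2,1,1} = 0
G(n+5) = G(n) holds for n = 0,…,8 (a full window of length max(S) = 9), so the sequence is purely periodic with period 5.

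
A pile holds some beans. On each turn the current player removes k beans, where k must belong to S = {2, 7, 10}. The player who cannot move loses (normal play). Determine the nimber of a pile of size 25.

G(0) = 0
G(1) = mex{} = 0
G(2) = mex{0} = 1
G(3) = mex{0} = 1
G(4) = mex{1} = 0
G(5) = mex{1} = 0
G(6) = mex{0} = 1
G(7) = mex{0,0} = 1
G(8) = mex{1,0} = 2
G(9) = mex{1,1} = 0
G(10) = mex{2,1,0} = 3
G(11) = mex{0,0,0} = 1
G(12) = mex{3,0,1} = 2
G(13) = mex{1,1,1} = 0
G(14) = mex{2,1,0} = 3
G(15) = mex{0,2,0} = 1
G(16) = mex{3,0,1} = 2
G(17) = mex{1,3,1} = 0
G(18) = mex{2,1,2} = 0
G(19) = mex{0,2,0} = 1
G(20) = mex{0,0,3} = 1
G(21) = mex{1,3,1} = 0
G(22) = mex{1,1,2} = 0
G(23) = mex{0,2,0} = 1
G(24) = mex{0,0,3} = 1
G(25) = mex{1,0,1} = 2

2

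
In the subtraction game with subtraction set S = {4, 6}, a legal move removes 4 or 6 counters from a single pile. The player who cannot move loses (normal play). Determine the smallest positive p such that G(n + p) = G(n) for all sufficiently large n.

10

n :  0  1  2  3  4  5  6  7  8  9 10 11 12 13 14 15 16 17 18 19 20 21
G :  0  0  0  0  1  1  1  1  2  2  0  0  0  0  1  1  1  1  2  2  0  0
G(n+10) = G(n) holds for n = 0,…,5 (a full window of length max(S) = 6), so the sequence is purely periodic with period 10.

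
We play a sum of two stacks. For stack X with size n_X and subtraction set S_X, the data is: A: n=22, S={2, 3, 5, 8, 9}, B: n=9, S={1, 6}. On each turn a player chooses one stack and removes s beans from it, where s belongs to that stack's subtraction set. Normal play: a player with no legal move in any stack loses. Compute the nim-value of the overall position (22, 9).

Stack A, S = {2, 3, 5, 8, 9}:
n :  0  1  2  3  4  5  6  7  8  9 10 11 12 13 14 15 16 17 18 19 20 21 22
G :  0  0  1  1  2  2  3  0  4  1  3  0  4  1  5  2  2  0  0  1  1  3  2
G_A(22) = 2.
Stack B, S = {1, 6}:
G(0) = 0
G(1) = mex{0} = 1
G(2) = mex{1} = 0
G(3) = mex{0} = 1
G(4) = mex{1} = 0
G(5) = mex{0} = 1
G(6) = mex{1,0} = 2
G(7) = mex{2,1} = 0
G(8) = mex{0,0} = 1
G(9) = mex{1,1} = 0
G_B(9) = 0.
Combined Grundy value = 2 ⊕ 0 = 2.

2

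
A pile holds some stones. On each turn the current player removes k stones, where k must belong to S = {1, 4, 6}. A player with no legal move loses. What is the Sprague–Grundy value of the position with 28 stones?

1

n :  0  1  2  3  4  5  6  7  8  9 10 11 12 13 14 15 16 17 18 19 20 21 22 23 24 25 26 27 28
G :  0  1  0  1  2  0  1  0  1  2  0  1  0  1  2  0  1  0  1  2  0  1  0  1  2  0  1  0  1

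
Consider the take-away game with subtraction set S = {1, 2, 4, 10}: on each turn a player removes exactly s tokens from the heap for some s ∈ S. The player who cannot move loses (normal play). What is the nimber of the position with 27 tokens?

0

G(0) = 0
G(1) = mex{0} = 1
G(2) = mex{1,0} = 2
G(3) = mex{2,1} = 0
G(4) = mex{0,2,0} = 1
G(5) = mex{1,0,1} = 2
G(6) = mex{2,1,2} = 0
G(7) = mex{0,2,0} = 1
G(8) = mex{1,0,1} = 2
G(9) = mex{2,1,2} = 0
G(10) = mex{0,2,0,0} = 1
G(11) = mex{1,0,1,1} = 2
G(12) = mex{2,1,2,2} = 0
G(13) = mex{0,2,0,0} = 1
G(14) = mex{1,0,1,1} = 2
G(15) = mex{2,1,2,2} = 0
G(16) = mex{0,2,0,0} = 1
G(17) = mex{1,0,1,1} = 2
G(18) = mex{2,1,2,2} = 0
G(19) = mex{0,2,0,0} = 1
G(20) = mex{1,0,1,1} = 2
G(21) = mex{2,1,2,2} = 0
G(22) = mex{0,2,0,0} = 1
G(23) = mex{1,0,1,1} = 2
G(24) = mex{2,1,2,2} = 0
G(25) = mex{0,2,0,0} = 1
G(26) = mex{1,0,1,1} = 2
G(27) = mex{2,1,2,2} = 0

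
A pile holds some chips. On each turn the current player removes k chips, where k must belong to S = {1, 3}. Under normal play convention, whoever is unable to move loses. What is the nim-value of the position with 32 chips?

0

G(0) = 0
G(1) = mex{0} = 1
G(2) = mex{1} = 0
G(3) = mex{0,0} = 1
G(4) = mex{1,1} = 0
G(5) = mex{0,0} = 1
G(6) = mex{1,1} = 0
G(7) = mex{0,0} = 1
G(8) = mex{1,1} = 0
G(9) = mex{0,0} = 1
G(10) = mex{1,1} = 0
G(11) = mex{0,0} = 1
G(12) = mex{1,1} = 0
G(13) = mex{0,0} = 1
G(14) = mex{1,1} = 0
G(15) = mex{0,0} = 1
G(16) = mex{1,1} = 0
G(17) = mex{0,0} = 1
G(18) = mex{1,1} = 0
G(19) = mex{0,0} = 1
G(20) = mex{1,1} = 0
G(21) = mex{0,0} = 1
G(22) = mex{1,1} = 0
G(23) = mex{0,0} = 1
G(24) = mex{1,1} = 0
G(25) = mex{0,0} = 1
G(26) = mex{1,1} = 0
G(27) = mex{0,0} = 1
G(28) = mex{1,1} = 0
G(29) = mex{0,0} = 1
G(30) = mex{1,1} = 0
G(31) = mex{0,0} = 1
G(32) = mex{1,1} = 0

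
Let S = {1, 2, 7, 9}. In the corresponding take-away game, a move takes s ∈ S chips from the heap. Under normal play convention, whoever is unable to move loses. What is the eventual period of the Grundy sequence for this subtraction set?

G(0) = 0
G(1) = mex{0} = 1
G(2) = mex{1,0} = 2
G(3) = mex{2,1} = 0
G(4) = mex{0,2} = 1
G(5) = mex{1,0} = 2
G(6) = mex{2,1} = 0
G(7) = mex{0,2,0} = 1
G(8) = mex{1,0,1} = 2
G(9) = mex{2,1,2,0} = 3
G(10) = mex{3,2,0,1} = 4
G(11) = mex{4,3,1,2} = 0
G(12) = mex{0,4,2,0} = 1
G(13) = mex{1,0,0,1} = 2
G(14) = mex{2,1,1,2} = 0
G(15) = mex{0,2,2,0} = 1
G(16) = mex{1,0,3,1} = 2
G(17) = mex{2,1,4,2} = 0
G(18) = mex{0,2,0,3} = 1
G(19) = mex{1,0,1,4} = 2
G(20) = mex{2,1,2,0} = 3
G(21) = mex{3,2,0,1} = 4
G(22) = mex{4,3,1,2} = 0
G(23) = mex{0,4,2,0} = 1
G(n+11) = G(n) holds for n = 0,…,8 (a full window of length max(S) = 9), so the sequence is purely periodic with period 11.

11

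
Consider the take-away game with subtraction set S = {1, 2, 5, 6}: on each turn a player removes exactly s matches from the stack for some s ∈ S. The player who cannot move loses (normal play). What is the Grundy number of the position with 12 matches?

n :  0  1  2  3  4  5  6  7  8  9 10 11 12
G :  0  1  2  0  1  2  3  0  1  2  0  1  2

2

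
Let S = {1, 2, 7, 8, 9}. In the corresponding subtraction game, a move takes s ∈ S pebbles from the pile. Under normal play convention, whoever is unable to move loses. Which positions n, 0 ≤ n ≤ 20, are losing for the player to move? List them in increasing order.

0, 3, 6, 16, 19

G(0) = 0
G(1) = mex{0} = 1
G(2) = mex{1,0} = 2
G(3) = mex{2,1} = 0
G(4) = mex{0,2} = 1
G(5) = mex{1,0} = 2
G(6) = mex{2,1} = 0
G(7) = mex{0,2,0} = 1
G(8) = mex{1,0,1,0} = 2
G(9) = mex{2,1,2,1,0} = 3
G(10) = mex{3,2,0,2,1} = 4
G(11) = mex{4,3,1,0,2} = 5
G(12) = mex{5,4,2,1,0} = 3
G(13) = mex{3,5,0,2,1} = 4
G(14) = mex{4,3,1,0,2} = 5
G(15) = mex{5,4,2,1,0} = 3
G(16) = mex{3,5,3,2,1} = 0
G(17) = mex{0,3,4,3,2} = 1
G(18) = mex{1,0,5,4,3} = 2
G(19) = mex{2,1,3,5,4} = 0
G(20) = mex{0,2,4,3,5} = 1
P-positions are exactly the n with G(n) = 0.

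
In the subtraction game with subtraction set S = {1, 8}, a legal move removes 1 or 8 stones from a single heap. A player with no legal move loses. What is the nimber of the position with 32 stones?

1

n :  0  1  2  3  4  5  6  7  8  9 10 11 12 13 14 15 16 17 18 19 20 21 22 23 24 25 26 27 28 29 30 31 32
G :  0  1  0  1  0  1  0  1  2  0  1  0  1  0  1  0  1  2  0  1  0  1  0  1  0  1  2  0  1  0  1  0  1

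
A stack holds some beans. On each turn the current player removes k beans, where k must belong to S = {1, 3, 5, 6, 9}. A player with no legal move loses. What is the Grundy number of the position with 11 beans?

3

n :  0  1  2  3  4  5  6  7  8  9 10 11
G :  0  1  0  1  0  1  2  3  2  3  2  3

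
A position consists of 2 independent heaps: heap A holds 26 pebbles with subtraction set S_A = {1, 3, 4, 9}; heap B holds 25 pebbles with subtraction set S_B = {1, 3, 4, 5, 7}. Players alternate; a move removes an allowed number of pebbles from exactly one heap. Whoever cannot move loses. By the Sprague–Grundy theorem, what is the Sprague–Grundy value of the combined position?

Heap A, S = {1, 3, 4, 9}:
n :  0  1  2  3  4  5  6  7  8  9 10 11 12 13 14 15 16 17 18 19 20 21 22 23 24 25 26
G :  0  1  0  1  2  3  2  0  1  4  3  2  0  1  0  1  2  3  2  0  1  4  3  2  0  1  0
G_A(26) = 0.
Heap B, S = {1, 3, 4, 5, 7}:
G(0) = 0
G(1) = mex{0} = 1
G(2) = mex{1} = 0
G(3) = mex{0,0} = 1
G(4) = mex{1,1,0} = 2
G(5) = mex{2,0,1,0} = 3
G(6) = mex{3,1,0,1} = 2
G(7) = mex{2,2,1,0,0} = 3
G(8) = mex{3,3,2,1,1} = 0
G(9) = mex{0,2,3,2,0} = 1
G(10) = mex{1,3,2,3,1} = 0
G(11) = mex{0,0,3,2,2} = 1
G(12) = mex{1,1,0,3,3} = 2
G(13) = mex{2,0,1,0,2} = 3
G(14) = mex{3,1,0,1,3} = 2
G(15) = mex{2,2,1,0,0} = 3
G(16) = mex{3,3,2,1,1} = 0
G(17) = mex{0,2,3,2,0} = 1
G(18) = mex{1,3,2,3,1} = 0
G(19) = mex{0,0,3,2,2} = 1
G(20) = mex{1,1,0,3,3} = 2
G(21) = mex{2,0,1,0,2} = 3
G(22) = mex{3,1,0,1,3} = 2
G(23) = mex{2,2,1,0,0} = 3
G(24) = mex{3,3,2,1,1} = 0
G(25) = mex{0,2,3,2,0} = 1
G_B(25) = 1.
Combined Grundy value = 0 ⊕ 1 = 1.

1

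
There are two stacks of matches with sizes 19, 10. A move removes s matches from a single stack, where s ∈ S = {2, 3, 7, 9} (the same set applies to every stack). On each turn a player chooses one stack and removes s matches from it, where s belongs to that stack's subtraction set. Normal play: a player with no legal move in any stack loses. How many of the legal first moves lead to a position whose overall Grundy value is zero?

All stacks use S = {2, 3, 7, 9}:
n :  0  1  2  3  4  5  6  7  8  9 10 11 12 13 14 15 16 17 18 19
G :  0  0  1  1  2  0  0  1  1  2  2  0  3  1  2  2  0  0  1  1
Stack A: G(19) = 1.
Stack B: G(10) = 2.
Combined Grundy value = 1 ⊕ 2 = 3.
A winning move leaves total XOR = 0, i.e. changes one component's Grundy value g to g ⊕ X where X is the current total.
Stack A: need g' = 1⊕3 = 2. Options: 19−2→G=0, 19−3→G=0, 19−7→G=3, 19−9→G=2. Hits: 1.
Stack B: need g' = 2⊕3 = 1. Options: 10−2→G=1, 10−3→G=1, 10−7→G=1, 10−9→G=0. Hits: 3.

4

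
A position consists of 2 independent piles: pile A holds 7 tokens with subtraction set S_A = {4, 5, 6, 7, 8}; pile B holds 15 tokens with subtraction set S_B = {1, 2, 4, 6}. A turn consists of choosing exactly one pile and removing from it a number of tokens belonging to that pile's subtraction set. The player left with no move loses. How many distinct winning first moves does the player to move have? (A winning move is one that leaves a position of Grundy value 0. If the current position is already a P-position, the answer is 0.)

Pile A, S = {4, 5, 6, 7, 8}:
G(0) = 0
G(1) = mex{} = 0
G(2) = mex{} = 0
G(3) = mex{} = 0
G(4) = mex{0} = 1
G(5) = mex{0,0} = 1
G(6) = mex{0,0,0} = 1
G(7) = mex{0,0,0,0} = 1
G_A(7) = 1.
Pile B, S = {1, 2, 4, 6}:
G(0) = 0
G(1) = mex{0} = 1
G(2) = mex{1,0} = 2
G(3) = mex{2,1} = 0
G(4) = mex{0,2,0} = 1
G(5) = mex{1,0,1} = 2
G(6) = mex{2,1,2,0} = 3
G(7) = mex{3,2,0,1} = 4
G(8) = mex{4,3,1,2} = 0
G(9) = mex{0,4,2,0} = 1
G(10) = mex{1,0,3,1} = 2
G(11) = mex{2,1,4,2} = 0
G(12) = mex{0,2,0,3} = 1
G(13) = mex{1,0,1,4} = 2
G(14) = mex{2,1,2,0} = 3
G(15) = mex{3,2,0,1} = 4
G_B(15) = 4.
Combined Grundy value = 1 ⊕ 4 = 5.
A winning move leaves total XOR = 0, i.e. changes one component's Grundy value g to g ⊕ X where X is the current total.
Pile A: need g' = 1⊕5 = 4. Options: 7−4→G=0, 7−5→G=0, 7−6→G=0, 7−7→G=0. Hits: 0.
Pile B: need g' = 4⊕5 = 1. Options: 15−1→G=3, 15−2→G=2, 15−4→G=0, 15−6→G=1. Hits: 1.

1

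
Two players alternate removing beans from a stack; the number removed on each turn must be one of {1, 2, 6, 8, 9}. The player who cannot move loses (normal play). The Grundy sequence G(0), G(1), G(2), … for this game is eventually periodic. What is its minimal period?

7

G(0) = 0
G(1) = mex{0} = 1
G(2) = mex{1,0} = 2
G(3) = mex{2,1} = 0
G(4) = mex{0,2} = 1
G(5) = mex{1,0} = 2
G(6) = mex{2,1,0} = 3
G(7) = mex{3,2,1} = 0
G(8) = mex{0,3,2,0} = 1
G(9) = mex{1,0,0,1,0} = 2
G(10) = mex{2,1,1,2,1} = 0
G(11) = mex{0,2,2,0,2} = 1
G(12) = mex{1,0,3,1,0} = 2
G(13) = mex{2,1,0,2,1} = 3
G(14) = mex{3,2,1,3,2} = 0
G(15) = mex{0,3,2,0,3} = 1
G(16) = mex{1,0,0,1,0} = 2
G(17) = mex{2,1,1,2,1} = 0
G(n+7) = G(n) holds for n = 0,…,8 (a full window of length max(S) = 9), so the sequence is purely periodic with period 7.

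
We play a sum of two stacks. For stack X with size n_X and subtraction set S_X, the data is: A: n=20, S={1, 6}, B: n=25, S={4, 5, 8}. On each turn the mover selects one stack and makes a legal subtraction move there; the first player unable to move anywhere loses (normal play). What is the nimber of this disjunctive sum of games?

Stack A, S = {1, 6}:
G(0) = 0
G(1) = mex{0} = 1
G(2) = mex{1} = 0
G(3) = mex{0} = 1
G(4) = mex{1} = 0
G(5) = mex{0} = 1
G(6) = mex{1,0} = 2
G(7) = mex{2,1} = 0
G(8) = mex{0,0} = 1
G(9) = mex{1,1} = 0
G(10) = mex{0,0} = 1
G(11) = mex{1,1} = 0
G(12) = mex{0,2} = 1
G(13) = mex{1,0} = 2
G(14) = mex{2,1} = 0
G(15) = mex{0,0} = 1
G(16) = mex{1,1} = 0
G(17) = mex{0,0} = 1
G(18) = mex{1,1} = 0
G(19) = mex{0,2} = 1
G(20) = mex{1,0} = 2
G_A(20) = 2.
Stack B, S = {4, 5, 8}:
G(0) = 0
G(1) = mex{} = 0
G(2) = mex{} = 0
G(3) = mex{} = 0
G(4) = mex{0} = 1
G(5) = mex{0,0} = 1
G(6) = mex{0,0} = 1
G(7) = mex{0,0} = 1
G(8) = mex{1,0,0} = 2
G(9) = mex{1,1,0} = 2
G(10) = mex{1,1,0} = 2
G(11) = mex{1,1,0} = 2
G(12) = mex{2,1,1} = 0
G(13) = mex{2,2,1} = 0
G(14) = mex{2,2,1} = 0
G(15) = mex{2,2,1} = 0
G(16) = mex{0,2,2} = 1
G(17) = mex{0,0,2} = 1
G(18) = mex{0,0,2} = 1
G(19) = mex{0,0,2} = 1
G(20) = mex{1,0,0} = 2
G(21) = mex{1,1,0} = 2
G(22) = mex{1,1,0} = 2
G(23) = mex{1,1,0} = 2
G(24) = mex{2,1,1} = 0
G(25) = mex{2,2,1} = 0
G_B(25) = 0.
Combined Grundy value = 2 ⊕ 0 = 2.

2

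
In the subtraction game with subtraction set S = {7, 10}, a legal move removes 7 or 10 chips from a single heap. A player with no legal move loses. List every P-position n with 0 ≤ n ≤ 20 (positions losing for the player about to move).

0, 1, 2, 3, 4, 5, 6, 17, 18, 19, 20

G(0) = 0
G(1) = mex{} = 0
G(2) = mex{} = 0
G(3) = mex{} = 0
G(4) = mex{} = 0
G(5) = mex{} = 0
G(6) = mex{} = 0
G(7) = mex{0} = 1
G(8) = mex{0} = 1
G(9) = mex{0} = 1
G(10) = mex{0,0} = 1
G(11) = mex{0,0} = 1
G(12) = mex{0,0} = 1
G(13) = mex{0,0} = 1
G(14) = mex{1,0} = 2
G(15) = mex{1,0} = 2
G(16) = mex{1,0} = 2
G(17) = mex{1,1} = 0
G(18) = mex{1,1} = 0
G(19) = mex{1,1} = 0
G(20) = mex{1,1} = 0
P-positions are exactly the n with G(n) = 0.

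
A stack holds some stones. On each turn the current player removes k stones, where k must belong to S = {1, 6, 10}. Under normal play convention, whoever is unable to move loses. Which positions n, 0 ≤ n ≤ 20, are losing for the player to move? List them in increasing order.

G(0) = 0
G(1) = mex{0} = 1
G(2) = mex{1} = 0
G(3) = mex{0} = 1
G(4) = mex{1} = 0
G(5) = mex{0} = 1
G(6) = mex{1,0} = 2
G(7) = mex{2,1} = 0
G(8) = mex{0,0} = 1
G(9) = mex{1,1} = 0
G(10) = mex{0,0,0} = 1
G(11) = mex{1,1,1} = 0
G(12) = mex{0,2,0} = 1
G(13) = mex{1,0,1} = 2
G(14) = mex{2,1,0} = 3
G(15) = mex{3,0,1} = 2
G(16) = mex{2,1,2} = 0
G(17) = mex{0,0,0} = 1
G(18) = mex{1,1,1} = 0
G(19) = mex{0,2,0} = 1
G(20) = mex{1,3,1} = 0
P-positions are exactly the n with G(n) = 0.

0, 2, 4, 7, 9, 11, 16, 18, 20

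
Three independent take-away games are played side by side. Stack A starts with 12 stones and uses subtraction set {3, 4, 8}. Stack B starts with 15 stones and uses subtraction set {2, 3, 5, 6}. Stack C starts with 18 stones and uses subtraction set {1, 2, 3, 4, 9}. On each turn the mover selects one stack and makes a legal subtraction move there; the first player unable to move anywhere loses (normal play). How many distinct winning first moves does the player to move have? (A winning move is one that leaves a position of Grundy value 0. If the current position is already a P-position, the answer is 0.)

0

Stack A, S = {3, 4, 8}:
G(0) = 0
G(1) = mex{} = 0
G(2) = mex{} = 0
G(3) = mex{0} = 1
G(4) = mex{0,0} = 1
G(5) = mex{0,0} = 1
G(6) = mex{1,0} = 2
G(7) = mex{1,1} = 0
G(8) = mex{1,1,0} = 2
G(9) = mex{2,1,0} = 3
G(10) = mex{0,2,0} = 1
G(11) = mex{2,0,1} = 3
G(12) = mex{3,2,1} = 0
G_A(12) = 0.
Stack B, S = {2, 3, 5, 6}:
n :  0  1  2  3  4  5  6  7  8  9 10 11 12 13 14 15
G :  0  0  1  1  2  2  3  3  0  0  1  1  2  2  3  3
G_B(15) = 3.
Stack C, S = {1, 2, 3, 4, 9}:
n :  0  1  2  3  4  5  6  7  8  9 10 11 12 13 14 15 16 17 18
G :  0  1  2  3  4  0  1  2  3  4  0  1  2  3  4  0  1  2  3
G_C(18) = 3.
Combined Grundy value = 0 ⊕ 3 ⊕ 3 = 0.
A winning move leaves total XOR = 0, i.e. changes one component's Grundy value g to g ⊕ X where X is the current total.
Stack A: target g' = 0⊕0 = 0, but every legal move changes the Grundy value (mex property), so 0 moves.
Stack B: target g' = 3⊕0 = 3, but every legal move changes the Grundy value (mex property), so 0 moves.
Stack C: target g' = 3⊕0 = 3, but every legal move changes the Grundy value (mex property), so 0 moves.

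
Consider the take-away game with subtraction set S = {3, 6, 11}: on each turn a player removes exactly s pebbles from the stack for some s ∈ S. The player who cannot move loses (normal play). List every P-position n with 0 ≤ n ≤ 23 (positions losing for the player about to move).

0, 1, 2, 9, 10, 14, 18, 19, 23

n :  0  1  2  3  4  5  6  7  8  9 10 11 12 13 14 15 16 17 18 19 20 21 22 23
G :  0  0  0  1  1  1  2  2  2  0  0  3  1  1  0  2  2  1  0  0  2  1  1  0
P-positions are exactly the n with G(n) = 0.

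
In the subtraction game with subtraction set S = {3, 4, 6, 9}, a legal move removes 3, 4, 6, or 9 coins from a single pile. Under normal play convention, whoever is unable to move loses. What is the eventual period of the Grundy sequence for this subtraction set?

G(0) = 0
G(1) = mex{} = 0
G(2) = mex{} = 0
G(3) = mex{0} = 1
G(4) = mex{0,0} = 1
G(5) = mex{0,0} = 1
G(6) = mex{1,0,0} = 2
G(7) = mex{1,1,0} = 2
G(8) = mex{1,1,0} = 2
G(9) = mex{2,1,1,0} = 3
G(10) = mex{2,2,1,0} = 3
G(11) = mex{2,2,1,0} = 3
G(12) = mex{3,2,2,1} = 0
G(13) = mex{3,3,2,1} = 0
G(14) = mex{3,3,2,1} = 0
G(15) = mex{0,3,3,2} = 1
G(16) = mex{0,0,3,2} = 1
G(17) = mex{0,0,3,2} = 1
G(18) = mex{1,0,0,3} = 2
G(19) = mex{1,1,0,3} = 2
G(20) = mex{1,1,0,3} = 2
G(21) = mex{2,1,1,0} = 3
G(22) = mex{2,2,1,0} = 3
G(23) = mex{2,2,1,0} = 3
G(24) = mex{3,2,2,1} = 0
G(25) = mex{3,3,2,1} = 0
G(n+12) = G(n) holds for n = 0,…,8 (a full window of length max(S) = 9), so the sequence is purely periodic with period 12.

12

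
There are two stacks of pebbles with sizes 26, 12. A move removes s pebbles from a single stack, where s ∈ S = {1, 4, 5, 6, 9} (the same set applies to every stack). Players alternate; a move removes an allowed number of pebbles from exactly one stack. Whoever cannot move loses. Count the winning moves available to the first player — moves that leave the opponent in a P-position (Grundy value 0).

All stacks use S = {1, 4, 5, 6, 9}:
n :  0  1  2  3  4  5  6  7  8  9 10 11 12 13 14 15 16 17 18 19 20 21 22 23 24 25 26
G :  0  1  0  1  2  3  2  3  4  5  0  1  0  1  2  3  2  3  4  5  0  1  0  1  2  3  2
Stack A: G(26) = 2.
Stack B: G(12) = 0.
Combined Grundy value = 2 ⊕ 0 = 2.
A winning move leaves total XOR = 0, i.e. changes one component's Grundy value g to g ⊕ X where X is the current total.
Stack A: need g' = 2⊕2 = 0. Options: 26−1→G=3, 26−4→G=0, 26−5→G=1, 26−6→G=0, 26−9→G=3. Hits: 2.
Stack B: need g' = 0⊕2 = 2. Options: 12−1→G=1, 12−4→G=4, 12−5→G=3, 12−6→G=2, 12−9→G=1. Hits: 1.

3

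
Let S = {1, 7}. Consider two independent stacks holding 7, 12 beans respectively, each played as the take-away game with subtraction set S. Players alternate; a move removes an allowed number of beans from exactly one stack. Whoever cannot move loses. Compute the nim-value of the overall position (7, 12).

1

All stacks use S = {1, 7}:
n :  0  1  2  3  4  5  6  7  8  9 10 11 12
G :  0  1  0  1  0  1  0  1  0  1  0  1  0
Stack A: G(7) = 1.
Stack B: G(12) = 0.
Combined Grundy value = 1 ⊕ 0 = 1.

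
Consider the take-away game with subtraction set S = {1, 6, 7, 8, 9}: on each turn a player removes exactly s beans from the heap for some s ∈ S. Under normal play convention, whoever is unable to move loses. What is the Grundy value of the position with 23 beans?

3

G(0) = 0
G(1) = mex{0} = 1
G(2) = mex{1} = 0
G(3) = mex{0} = 1
G(4) = mex{1} = 0
G(5) = mex{0} = 1
G(6) = mex{1,0} = 2
G(7) = mex{2,1,0} = 3
G(8) = mex{3,0,1,0} = 2
G(9) = mex{2,1,0,1,0} = 3
G(10) = mex{3,0,1,0,1} = 2
G(11) = mex{2,1,0,1,0} = 3
G(12) = mex{3,2,1,0,1} = 4
G(13) = mex{4,3,2,1,0} = 5
G(14) = mex{5,2,3,2,1} = 0
G(15) = mex{0,3,2,3,2} = 1
G(16) = mex{1,2,3,2,3} = 0
G(17) = mex{0,3,2,3,2} = 1
G(18) = mex{1,4,3,2,3} = 0
G(19) = mex{0,5,4,3,2} = 1
G(20) = mex{1,0,5,4,3} = 2
G(21) = mex{2,1,0,5,4} = 3
G(22) = mex{3,0,1,0,5} = 2
G(23) = mex{2,1,0,1,0} = 3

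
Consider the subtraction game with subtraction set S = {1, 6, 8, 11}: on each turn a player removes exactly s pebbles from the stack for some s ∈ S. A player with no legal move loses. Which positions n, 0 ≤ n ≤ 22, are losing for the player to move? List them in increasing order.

0, 2, 4, 7, 9, 14, 16, 19, 21

G(0) = 0
G(1) = mex{0} = 1
G(2) = mex{1} = 0
G(3) = mex{0} = 1
G(4) = mex{1} = 0
G(5) = mex{0} = 1
G(6) = mex{1,0} = 2
G(7) = mex{2,1} = 0
G(8) = mex{0,0,0} = 1
G(9) = mex{1,1,1} = 0
G(10) = mex{0,0,0} = 1
G(11) = mex{1,1,1,0} = 2
G(12) = mex{2,2,0,1} = 3
G(13) = mex{3,0,1,0} = 2
G(14) = mex{2,1,2,1} = 0
G(15) = mex{0,0,0,0} = 1
G(16) = mex{1,1,1,1} = 0
G(17) = mex{0,2,0,2} = 1
G(18) = mex{1,3,1,0} = 2
G(19) = mex{2,2,2,1} = 0
G(20) = mex{0,0,3,0} = 1
G(21) = mex{1,1,2,1} = 0
G(22) = mex{0,0,0,2} = 1
P-positions are exactly the n with G(n) = 0.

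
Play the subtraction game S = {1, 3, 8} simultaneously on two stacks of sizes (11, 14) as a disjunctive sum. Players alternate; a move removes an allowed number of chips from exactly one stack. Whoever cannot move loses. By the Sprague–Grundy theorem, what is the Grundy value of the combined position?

1

All stacks use S = {1, 3, 8}:
G(0) = 0
G(1) = mex{0} = 1
G(2) = mex{1} = 0
G(3) = mex{0,0} = 1
G(4) = mex{1,1} = 0
G(5) = mex{0,0} = 1
G(6) = mex{1,1} = 0
G(7) = mex{0,0} = 1
G(8) = mex{1,1,0} = 2
G(9) = mex{2,0,1} = 3
G(10) = mex{3,1,0} = 2
G(11) = mex{2,2,1} = 0
G(12) = mex{0,3,0} = 1
G(13) = mex{1,2,1} = 0
G(14) = mex{0,0,0} = 1
Stack A: G(11) = 0.
Stack B: G(14) = 1.
Combined Grundy value = 0 ⊕ 1 = 1.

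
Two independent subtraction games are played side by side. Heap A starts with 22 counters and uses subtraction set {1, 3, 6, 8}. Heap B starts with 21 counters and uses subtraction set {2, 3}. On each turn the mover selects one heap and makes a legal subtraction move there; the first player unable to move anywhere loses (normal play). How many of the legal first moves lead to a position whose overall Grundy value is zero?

0

Heap A, S = {1, 3, 6, 8}:
G(0) = 0
G(1) = mex{0} = 1
G(2) = mex{1} = 0
G(3) = mex{0,0} = 1
G(4) = mex{1,1} = 0
G(5) = mex{0,0} = 1
G(6) = mex{1,1,0} = 2
G(7) = mex{2,0,1} = 3
G(8) = mex{3,1,0,0} = 2
G(9) = mex{2,2,1,1} = 0
G(10) = mex{0,3,0,0} = 1
G(11) = mex{1,2,1,1} = 0
G(12) = mex{0,0,2,0} = 1
G(13) = mex{1,1,3,1} = 0
G(14) = mex{0,0,2,2} = 1
G(15) = mex{1,1,0,3} = 2
G(16) = mex{2,0,1,2} = 3
G(17) = mex{3,1,0,0} = 2
G(18) = mex{2,2,1,1} = 0
G(19) = mex{0,3,0,0} = 1
G(20) = mex{1,2,1,1} = 0
G(21) = mex{0,0,2,0} = 1
G(22) = mex{1,1,3,1} = 0
G_A(22) = 0.
Heap B, S = {2, 3}:
G(0) = 0
G(1) = mex{} = 0
G(2) = mex{0} = 1
G(3) = mex{0,0} = 1
G(4) = mex{1,0} = 2
G(5) = mex{1,1} = 0
G(6) = mex{2,1} = 0
G(7) = mex{0,2} = 1
G(8) = mex{0,0} = 1
G(9) = mex{1,0} = 2
G(10) = mex{1,1} = 0
G(11) = mex{2,1} = 0
G(12) = mex{0,2} = 1
G(13) = mex{0,0} = 1
G(14) = mex{1,0} = 2
G(15) = mex{1,1} = 0
G(16) = mex{2,1} = 0
G(17) = mex{0,2} = 1
G(18) = mex{0,0} = 1
G(19) = mex{1,0} = 2
G(20) = mex{1,1} = 0
G(21) = mex{2,1} = 0
G_B(21) = 0.
Combined Grundy value = 0 ⊕ 0 = 0.
A winning move leaves total XOR = 0, i.e. changes one component's Grundy value g to g ⊕ X where X is the current total.
Heap A: target g' = 0⊕0 = 0, but every legal move changes the Grundy value (mex property), so 0 moves.
Heap B: target g' = 0⊕0 = 0, but every legal move changes the Grundy value (mex property), so 0 moves.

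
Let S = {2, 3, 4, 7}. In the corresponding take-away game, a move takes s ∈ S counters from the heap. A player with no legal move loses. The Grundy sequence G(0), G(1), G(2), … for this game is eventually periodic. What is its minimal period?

G(0) = 0
G(1) = mex{} = 0
G(2) = mex{0} = 1
G(3) = mex{0,0} = 1
G(4) = mex{1,0,0} = 2
G(5) = mex{1,1,0} = 2
G(6) = mex{2,1,1} = 0
G(7) = mex{2,2,1,0} = 3
G(8) = mex{0,2,2,0} = 1
G(9) = mex{3,0,2,1} = 4
G(10) = mex{1,3,0,1} = 2
G(11) = mex{4,1,3,2} = 0
G(12) = mex{2,4,1,2} = 0
G(13) = mex{0,2,4,0} = 1
G(14) = mex{0,0,2,3} = 1
G(15) = mex{1,0,0,1} = 2
G(16) = mex{1,1,0,4} = 2
G(17) = mex{2,1,1,2} = 0
G(18) = mex{2,2,1,0} = 3
G(19) = mex{0,2,2,0} = 1
G(20) = mex{3,0,2,1} = 4
G(21) = mex{1,3,0,1} = 2
G(22) = mex{4,1,3,2} = 0
G(23) = mex{2,4,1,2} = 0
G(n+11) = G(n) holds for n = 0,…,6 (a full window of length max(S) = 7), so the sequence is purely periodic with period 11.

11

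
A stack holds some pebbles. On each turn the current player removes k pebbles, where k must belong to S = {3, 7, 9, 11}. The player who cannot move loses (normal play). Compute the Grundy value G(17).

1

G(0) = 0
G(1) = mex{} = 0
G(2) = mex{} = 0
G(3) = mex{0} = 1
G(4) = mex{0} = 1
G(5) = mex{0} = 1
G(6) = mex{1} = 0
G(7) = mex{1,0} = 2
G(8) = mex{1,0} = 2
G(9) = mex{0,0,0} = 1
G(10) = mex{2,1,0} = 3
G(11) = mex{2,1,0,0} = 3
G(12) = mex{1,1,1,0} = 2
G(13) = mex{3,0,1,0} = 2
G(14) = mex{3,2,1,1} = 0
G(15) = mex{2,2,0,1} = 3
G(16) = mex{2,1,2,1} = 0
G(17) = mex{0,3,2,0} = 1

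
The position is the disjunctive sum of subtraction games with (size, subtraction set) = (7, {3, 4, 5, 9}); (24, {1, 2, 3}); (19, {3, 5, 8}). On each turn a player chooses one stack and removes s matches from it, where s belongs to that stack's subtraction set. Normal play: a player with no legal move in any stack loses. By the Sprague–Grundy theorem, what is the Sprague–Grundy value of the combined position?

0

Stack A, S = {3, 4, 5, 9}:
G(0) = 0
G(1) = mex{} = 0
G(2) = mex{} = 0
G(3) = mex{0} = 1
G(4) = mex{0,0} = 1
G(5) = mex{0,0,0} = 1
G(6) = mex{1,0,0} = 2
G(7) = mex{1,1,0} = 2
G_A(7) = 2.
Stack B, S = {1, 2, 3}:
G(0) = 0
G(1) = mex{0} = 1
G(2) = mex{1,0} = 2
G(3) = mex{2,1,0} = 3
G(4) = mex{3,2,1} = 0
G(5) = mex{0,3,2} = 1
G(6) = mex{1,0,3} = 2
G(7) = mex{2,1,0} = 3
G(8) = mex{3,2,1} = 0
G(9) = mex{0,3,2} = 1
G(10) = mex{1,0,3} = 2
G(11) = mex{2,1,0} = 3
G(12) = mex{3,2,1} = 0
G(13) = mex{0,3,2} = 1
G(14) = mex{1,0,3} = 2
G(15) = mex{2,1,0} = 3
G(16) = mex{3,2,1} = 0
G(17) = mex{0,3,2} = 1
G(18) = mex{1,0,3} = 2
G(19) = mex{2,1,0} = 3
G(20) = mex{3,2,1} = 0
G(21) = mex{0,3,2} = 1
G(22) = mex{1,0,3} = 2
G(23) = mex{2,1,0} = 3
G(24) = mex{3,2,1} = 0
G_B(24) = 0.
Stack C, S = {3, 5, 8}:
n :  0  1  2  3  4  5  6  7  8  9 10 11 12 13 14 15 16 17 18 19
G :  0  0  0  1  1  1  2  2  2  3  3  0  0  0  1  1  1  2  2  2
G_C(19) = 2.
Combined Grundy value = 2 ⊕ 0 ⊕ 2 = 0.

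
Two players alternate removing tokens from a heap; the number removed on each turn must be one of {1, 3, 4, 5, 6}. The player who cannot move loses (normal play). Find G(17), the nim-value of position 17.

4

n :  0  1  2  3  4  5  6  7  8  9 10 11 12 13 14 15 16 17
G :  0  1  0  1  2  3  2  3  4  0  1  0  1  2  3  2  3  4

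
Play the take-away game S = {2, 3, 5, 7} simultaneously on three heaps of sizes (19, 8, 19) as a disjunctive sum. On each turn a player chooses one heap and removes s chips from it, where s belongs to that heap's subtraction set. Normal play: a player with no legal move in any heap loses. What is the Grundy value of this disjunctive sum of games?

4

All heaps use S = {2, 3, 5, 7}:
n :  0  1  2  3  4  5  6  7  8  9 10 11 12 13 14 15 16 17 18 19
G :  0  0  1  1  2  2  3  3  4  0  0  1  1  2  2  3  3  4  0  0
Heap A: G(19) = 0.
Heap B: G(8) = 4.
Heap C: G(19) = 0.
Combined Grundy value = 0 ⊕ 4 ⊕ 0 = 4.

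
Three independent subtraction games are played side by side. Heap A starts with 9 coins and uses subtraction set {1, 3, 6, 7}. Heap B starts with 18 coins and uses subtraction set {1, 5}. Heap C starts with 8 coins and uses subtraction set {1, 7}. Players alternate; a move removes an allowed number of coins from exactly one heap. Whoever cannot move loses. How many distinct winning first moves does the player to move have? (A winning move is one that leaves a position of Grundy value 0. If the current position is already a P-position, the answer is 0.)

1

Heap A, S = {1, 3, 6, 7}:
G(0) = 0
G(1) = mex{0} = 1
G(2) = mex{1} = 0
G(3) = mex{0,0} = 1
G(4) = mex{1,1} = 0
G(5) = mex{0,0} = 1
G(6) = mex{1,1,0} = 2
G(7) = mex{2,0,1,0} = 3
G(8) = mex{3,1,0,1} = 2
G(9) = mex{2,2,1,0} = 3
G_A(9) = 3.
Heap B, S = {1, 5}:
G(0) = 0
G(1) = mex{0} = 1
G(2) = mex{1} = 0
G(3) = mex{0} = 1
G(4) = mex{1} = 0
G(5) = mex{0,0} = 1
G(6) = mex{1,1} = 0
G(7) = mex{0,0} = 1
G(8) = mex{1,1} = 0
G(9) = mex{0,0} = 1
G(10) = mex{1,1} = 0
G(11) = mex{0,0} = 1
G(12) = mex{1,1} = 0
G(13) = mex{0,0} = 1
G(14) = mex{1,1} = 0
G(15) = mex{0,0} = 1
G(16) = mex{1,1} = 0
G(17) = mex{0,0} = 1
G(18) = mex{1,1} = 0
G_B(18) = 0.
Heap C, S = {1, 7}:
G(0) = 0
G(1) = mex{0} = 1
G(2) = mex{1} = 0
G(3) = mex{0} = 1
G(4) = mex{1} = 0
G(5) = mex{0} = 1
G(6) = mex{1} = 0
G(7) = mex{0,0} = 1
G(8) = mex{1,1} = 0
G_C(8) = 0.
Combined Grundy value = 3 ⊕ 0 ⊕ 0 = 3.
A winning move leaves total XOR = 0, i.e. changes one component's Grundy value g to g ⊕ X where X is the current total.
Heap A: need g' = 3⊕3 = 0. Options: 9−1→G=2, 9−3→G=2, 9−6→G=1, 9−7→G=0. Hits: 1.
Heap B: need g' = 0⊕3 = 3. Options: 18−1→G=1, 18−5→G=1. Hits: 0.
Heap C: need g' = 0⊕3 = 3. Options: 8−1→G=1, 8−7→G=1. Hits: 0.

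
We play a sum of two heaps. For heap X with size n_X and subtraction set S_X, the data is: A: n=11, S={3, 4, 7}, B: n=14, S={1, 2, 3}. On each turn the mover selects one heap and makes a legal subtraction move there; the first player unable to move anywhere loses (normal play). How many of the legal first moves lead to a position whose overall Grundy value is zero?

3

Heap A, S = {3, 4, 7}:
G(0) = 0
G(1) = mex{} = 0
G(2) = mex{} = 0
G(3) = mex{0} = 1
G(4) = mex{0,0} = 1
G(5) = mex{0,0} = 1
G(6) = mex{1,0} = 2
G(7) = mex{1,1,0} = 2
G(8) = mex{1,1,0} = 2
G(9) = mex{2,1,0} = 3
G(10) = mex{2,2,1} = 0
G(11) = mex{2,2,1} = 0
G_A(11) = 0.
Heap B, S = {1, 2, 3}:
G(0) = 0
G(1) = mex{0} = 1
G(2) = mex{1,0} = 2
G(3) = mex{2,1,0} = 3
G(4) = mex{3,2,1} = 0
G(5) = mex{0,3,2} = 1
G(6) = mex{1,0,3} = 2
G(7) = mex{2,1,0} = 3
G(8) = mex{3,2,1} = 0
G(9) = mex{0,3,2} = 1
G(10) = mex{1,0,3} = 2
G(11) = mex{2,1,0} = 3
G(12) = mex{3,2,1} = 0
G(13) = mex{0,3,2} = 1
G(14) = mex{1,0,3} = 2
G_B(14) = 2.
Combined Grundy value = 0 ⊕ 2 = 2.
A winning move leaves total XOR = 0, i.e. changes one component's Grundy value g to g ⊕ X where X is the current total.
Heap A: need g' = 0⊕2 = 2. Options: 11−3→G=2, 11−4→G=2, 11−7→G=1. Hits: 2.
Heap B: need g' = 2⊕2 = 0. Options: 14−1→G=1, 14−2→G=0, 14−3→G=3. Hits: 1.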